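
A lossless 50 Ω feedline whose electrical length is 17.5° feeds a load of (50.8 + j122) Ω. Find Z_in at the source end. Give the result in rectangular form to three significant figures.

Z_in ≈ 358 + j99.5 Ω

tan(βl) = tan(17.5°) = 0.315
Z_in = Z_0·(Z_L + jZ_0·tanβl)/(Z_0 + jZ_L·tanβl)
     = 50·(50.8 + j138)/(11.5 + j16)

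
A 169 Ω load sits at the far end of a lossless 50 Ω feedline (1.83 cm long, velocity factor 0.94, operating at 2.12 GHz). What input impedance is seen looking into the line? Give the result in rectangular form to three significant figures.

λ = v/f = 0.94·c / 2.12 GHz = 0.133 m
βl = 2π·l/λ = 2π × 0.138 = 49.5°
tan(βl) = tan(49.5°) = 1.17
Z_in = Z_0·(Z_L + jZ_0·tanβl)/(Z_0 + jZ_L·tanβl)
     = 50·(169 + j58.6)/(50 + j198)

Z_in ≈ 24 − j36.6 Ω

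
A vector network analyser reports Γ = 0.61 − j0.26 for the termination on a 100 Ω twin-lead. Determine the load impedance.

Z_L ≈ 255 − j237 Ω

Z_L = Z_0·(1 + Γ)/(1 − Γ) = 100·(1.61 − j0.26)/(0.39 + j0.26)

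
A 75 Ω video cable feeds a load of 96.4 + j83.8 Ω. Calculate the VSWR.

Γ = (Z_L − Z_0)/(Z_L + Z_0) = (21.4 + j83.8)/(171.4 + j83.8)
|Γ| = 86.5/191 = 0.453
VSWR = (1 + |Γ|)/(1 − |Γ|) = 1.45/0.547

VSWR ≈ 2.66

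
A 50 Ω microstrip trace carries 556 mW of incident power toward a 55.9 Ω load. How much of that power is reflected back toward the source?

P_reflected ≈ 1.73 mW

Γ = (55.9 − 50)/(55.9 + 50) = 0.0557
|Γ|² = 0.0031
P_refl = |Γ|²·P_inc = 1.73 mW, P_del = (1 − |Γ|²)·P_inc = 554 mW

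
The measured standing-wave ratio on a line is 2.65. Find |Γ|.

|Γ| = (S − 1)/(S + 1) = (2.65 − 1)/(2.65 + 1) = 1.65/3.65

|Γ| ≈ 0.452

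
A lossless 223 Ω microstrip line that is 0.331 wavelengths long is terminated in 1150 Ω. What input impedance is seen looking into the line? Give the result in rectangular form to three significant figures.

βl = 2π × 0.331 = 119°
tan(βl) = tan(119°) = -1.79
Z_in = Z_0·(Z_L + jZ_0·tanβl)/(Z_0 + jZ_L·tanβl)
     = 223·(1150 − j400)/(223 − j2060)

Z_in ≈ 56 + j118 Ω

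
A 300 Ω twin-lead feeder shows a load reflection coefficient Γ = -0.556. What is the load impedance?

Z_L ≈ 85.6 Ω

Z_L = Z_0·(1 + Γ)/(1 − Γ) = 300·(0.444)/(1.56)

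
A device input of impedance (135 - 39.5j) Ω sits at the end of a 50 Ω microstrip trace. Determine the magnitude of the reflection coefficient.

|Γ| ≈ 0.495

Γ = (Z_L − Z_0)/(Z_L + Z_0) = (85 − j39.5)/(185 − j39.5)
|Γ| = 93.7/189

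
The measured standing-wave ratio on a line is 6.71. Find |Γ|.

|Γ| ≈ 0.741

|Γ| = (S − 1)/(S + 1) = (6.71 − 1)/(6.71 + 1) = 5.71/7.71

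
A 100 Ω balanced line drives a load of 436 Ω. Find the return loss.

RL ≈ 4.06 dB

Γ = (436 − 100)/(436 + 100) = 0.627
RL = −20·log₁₀|Γ| = −20·log₁₀(0.627)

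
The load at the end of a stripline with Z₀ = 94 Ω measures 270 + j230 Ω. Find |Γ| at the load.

|Γ| ≈ 0.673

Γ = (Z_L − Z_0)/(Z_L + Z_0) = (176 + j230)/(364 + j230)
|Γ| = 290/431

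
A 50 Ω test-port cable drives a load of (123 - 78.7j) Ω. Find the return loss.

RL ≈ 4.96 dB

Γ = (73 − j78.7)/(173 − j78.7), |Γ| = 0.565
RL = −20·log₁₀|Γ| = −20·log₁₀(0.565)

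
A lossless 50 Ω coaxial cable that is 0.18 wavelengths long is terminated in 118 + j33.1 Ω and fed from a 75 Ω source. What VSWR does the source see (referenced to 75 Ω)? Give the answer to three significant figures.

VSWR ≈ 3.3

βl = 2π × 0.18 = 64.8°
tan(βl) = 2.13
Z_in = Z_0·(Z_L + jZ_0·tanβl)/(Z_0 + jZ_L·tanβl) = 25.7 − j25.6 Ω
Γ_s = (Z_in − Z_s)/(Z_in + Z_s) = (-49.3 − j25.6)/(101 − j25.6), |Γ_s| = 0.535
VSWR = (1 + |Γ_s|)/(1 − |Γ_s|)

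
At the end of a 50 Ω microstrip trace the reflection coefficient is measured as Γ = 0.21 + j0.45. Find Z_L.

Z_L = Z_0·(1 + Γ)/(1 − Γ) = 50·(1.21 + j0.45)/(0.79 − j0.45)

Z_L ≈ 45.6 + j54.4 Ω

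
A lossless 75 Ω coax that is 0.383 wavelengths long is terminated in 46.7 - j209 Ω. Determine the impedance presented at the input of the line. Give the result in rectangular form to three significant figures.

Z_in ≈ 32.3 + j170 Ω

βl = 2π × 0.383 = 138°
tan(βl) = tan(138°) = -0.904
Z_in = Z_0·(Z_L + jZ_0·tanβl)/(Z_0 + jZ_L·tanβl)
     = 75·(46.7 − j277)/(-114 − j42.2)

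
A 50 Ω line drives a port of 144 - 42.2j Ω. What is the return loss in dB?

Γ = (94 − j42.2)/(194 − j42.2), |Γ| = 0.519
RL = −20·log₁₀|Γ| = −20·log₁₀(0.519)

RL ≈ 5.7 dB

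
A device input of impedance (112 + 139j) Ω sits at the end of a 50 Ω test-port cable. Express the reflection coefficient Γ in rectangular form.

Γ ≈ 0.644 + j0.305

Γ = (Z_L − Z_0)/(Z_L + Z_0) = (62 + j139)/(162 + j139)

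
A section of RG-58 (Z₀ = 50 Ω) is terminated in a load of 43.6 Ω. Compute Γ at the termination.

Γ = (Z_L − Z_0)/(Z_L + Z_0) = (43.6 − 50)/(43.6 + 50) = -6.4/93.6

Γ = -0.0684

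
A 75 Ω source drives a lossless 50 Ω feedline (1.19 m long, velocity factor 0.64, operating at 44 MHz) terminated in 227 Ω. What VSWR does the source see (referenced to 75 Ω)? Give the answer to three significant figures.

λ = v/f = 0.64·c / 44 MHz = 4.36 m
βl = 2π·l/λ = 2π × 0.273 = 98.2°
tan(βl) = -6.96
Z_in = Z_0·(Z_L + jZ_0·tanβl)/(Z_0 + jZ_L·tanβl) = 11.2 + j6.83 Ω
Γ_s = (Z_in − Z_s)/(Z_in + Z_s) = (-63.8 + j6.83)/(86.2 + j6.83), |Γ_s| = 0.741
VSWR = (1 + |Γ_s|)/(1 − |Γ_s|)

VSWR ≈ 6.74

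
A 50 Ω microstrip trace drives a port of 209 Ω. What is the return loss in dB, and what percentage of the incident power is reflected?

RL ≈ 4.24 dB; 37.7% of incident power reflected

Γ = (209 − 50)/(209 + 50) = 0.614
RL = −20·log₁₀(0.614) = 4.24 dB
P_refl/P_inc = |Γ|² = 0.377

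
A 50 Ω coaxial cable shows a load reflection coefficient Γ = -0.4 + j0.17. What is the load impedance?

Z_L = Z_0·(1 + Γ)/(1 − Γ) = 50·(0.6 + j0.17)/(1.4 − j0.17)

Z_L ≈ 20.4 + j8.55 Ω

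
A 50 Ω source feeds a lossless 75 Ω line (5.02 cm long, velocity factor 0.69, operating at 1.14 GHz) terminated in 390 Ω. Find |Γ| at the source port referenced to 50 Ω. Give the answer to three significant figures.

λ = v/f = 0.69·c / 1.14 GHz = 0.182 m
βl = 2π·l/λ = 2π × 0.276 = 99.5°
tan(βl) = -5.96
Z_in = Z_0·(Z_L + jZ_0·tanβl)/(Z_0 + jZ_L·tanβl) = 14.8 + j12.1 Ω
Γ_s = (Z_in − Z_s)/(Z_in + Z_s) = (-35.2 + j12.1)/(64.8 + j12.1), |Γ_s| = 0.564

|Γ| ≈ 0.564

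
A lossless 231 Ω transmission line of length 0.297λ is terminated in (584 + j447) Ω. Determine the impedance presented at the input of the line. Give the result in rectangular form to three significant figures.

βl = 2π × 0.297 = 107°
tan(βl) = tan(107°) = -3.29
Z_in = Z_0·(Z_L + jZ_0·tanβl)/(Z_0 + jZ_L·tanβl)
     = 231·(584 − j312)/(1700 − j1920)

Z_in ≈ 55.9 + j20.7 Ω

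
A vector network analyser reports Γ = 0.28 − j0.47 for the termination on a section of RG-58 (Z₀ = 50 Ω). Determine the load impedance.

Z_L ≈ 47.4 − j63.6 Ω

Z_L = Z_0·(1 + Γ)/(1 − Γ) = 50·(1.28 − j0.47)/(0.72 + j0.47)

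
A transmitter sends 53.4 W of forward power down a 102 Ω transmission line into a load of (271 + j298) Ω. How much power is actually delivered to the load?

|Γ| = |(169 + j298)/(373 + j298)| = 0.718
|Γ|² = 0.515
P_refl = |Γ|²·P_inc = 27.5 W, P_del = (1 − |Γ|²)·P_inc = 25.9 W

P_delivered ≈ 25.9 W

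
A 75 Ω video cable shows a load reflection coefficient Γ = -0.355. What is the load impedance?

Z_L = Z_0·(1 + Γ)/(1 − Γ) = 75·(0.645)/(1.35)

Z_L ≈ 35.7 Ω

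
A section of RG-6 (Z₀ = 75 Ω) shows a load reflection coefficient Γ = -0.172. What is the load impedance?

Z_L ≈ 53 Ω

Z_L = Z_0·(1 + Γ)/(1 − Γ) = 75·(0.828)/(1.17)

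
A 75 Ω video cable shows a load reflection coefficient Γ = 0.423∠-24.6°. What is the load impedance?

Z_L ≈ 150 − j64.5 Ω

Z_L = Z_0·(1 + Γ)/(1 − Γ) = 75·(1.38 − j0.176)/(0.615 + j0.176)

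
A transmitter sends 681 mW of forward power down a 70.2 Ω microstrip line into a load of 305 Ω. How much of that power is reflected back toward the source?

Γ = (305 − 70.2)/(305 + 70.2) = 0.626
|Γ|² = 0.392
P_refl = |Γ|²·P_inc = 267 mW, P_del = (1 − |Γ|²)·P_inc = 414 mW

P_reflected ≈ 267 mW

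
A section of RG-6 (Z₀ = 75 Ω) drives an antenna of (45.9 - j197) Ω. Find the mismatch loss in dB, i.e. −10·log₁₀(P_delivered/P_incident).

mismatch loss ≈ 5.89 dB

Γ = (-29.1 − j197)/(120.9 − j197), |Γ| = 0.862
|Γ|² = 0.742, so P_del/P_inc = 1 − |Γ|² = 0.258
ML = −10·log₁₀(1 − |Γ|²)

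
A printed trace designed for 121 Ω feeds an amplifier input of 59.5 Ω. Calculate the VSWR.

For a purely resistive load, VSWR = R_L/Z_0 or Z_0/R_L (whichever > 1) = 121/59.5

VSWR ≈ 2.03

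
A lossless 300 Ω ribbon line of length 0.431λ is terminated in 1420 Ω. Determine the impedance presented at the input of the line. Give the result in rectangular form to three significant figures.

βl = 2π × 0.431 = 155°
tan(βl) = tan(155°) = -0.463
Z_in = Z_0·(Z_L + jZ_0·tanβl)/(Z_0 + jZ_L·tanβl)
     = 300·(1420 − j139)/(300 − j657)

Z_in ≈ 297 + j512 Ω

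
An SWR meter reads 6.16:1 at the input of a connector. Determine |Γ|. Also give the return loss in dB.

|Γ| ≈ 0.721; return loss ≈ 2.85 dB

|Γ| = (S − 1)/(S + 1) = (6.16 − 1)/(6.16 + 1) = 5.16/7.16
RL = −20·log₁₀|Γ| = −20·log₁₀(0.721)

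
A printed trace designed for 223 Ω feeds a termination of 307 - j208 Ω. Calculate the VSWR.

Γ = (Z_L − Z_0)/(Z_L + Z_0) = (84 − j208)/(530 − j208)
|Γ| = 224/569 = 0.394
VSWR = (1 + |Γ|)/(1 − |Γ|) = 1.39/0.606

VSWR ≈ 2.3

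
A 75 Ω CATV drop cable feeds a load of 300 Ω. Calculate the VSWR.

VSWR ≈ 4

Γ = (300 − 75)/(300 + 75) = 0.6
VSWR = (1 + 0.6)/(1 − 0.6)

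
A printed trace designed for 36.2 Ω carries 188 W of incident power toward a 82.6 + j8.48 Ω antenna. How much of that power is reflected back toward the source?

|Γ| = |(46.4 + j8.48)/(118.8 + j8.48)| = 0.396
|Γ|² = 0.157
P_refl = |Γ|²·P_inc = 29.5 W, P_del = (1 − |Γ|²)·P_inc = 159 W

P_reflected ≈ 29.5 W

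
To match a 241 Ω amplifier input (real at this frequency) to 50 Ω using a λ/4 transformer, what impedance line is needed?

Z_qwt ≈ 110 Ω

Z_qwt = √(Z_0·R_L) = √(50 × 241) = √12050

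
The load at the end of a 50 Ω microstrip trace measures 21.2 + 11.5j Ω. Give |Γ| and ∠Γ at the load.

Γ = (Z_L − Z_0)/(Z_L + Z_0) = (-28.8 + j11.5)/(71.2 + j11.5)
|Γ| = 31/72.1 = 0.43

Γ ≈ 0.43 ∠ 149°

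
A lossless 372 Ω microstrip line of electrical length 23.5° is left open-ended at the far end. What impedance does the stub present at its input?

tan(βl) = 0.435
For an open-ended stub, Z_in = −jZ_0·cot(βl) = −jZ_0/tan(βl)

Z_in ≈ −j856 Ω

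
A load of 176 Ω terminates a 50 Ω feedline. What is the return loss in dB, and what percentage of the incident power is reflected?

RL ≈ 5.07 dB; 31.1% of incident power reflected

Γ = (176 − 50)/(176 + 50) = 0.558
RL = −20·log₁₀(0.558) = 5.07 dB
P_refl/P_inc = |Γ|² = 0.311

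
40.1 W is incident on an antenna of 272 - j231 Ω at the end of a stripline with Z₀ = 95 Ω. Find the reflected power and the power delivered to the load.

P_reflected ≈ 18.1 W; P_delivered ≈ 22 W

|Γ| = |(177 − j231)/(367 − j231)| = 0.671
|Γ|² = 0.45
P_refl = |Γ|²·P_inc = 18.1 W, P_del = (1 − |Γ|²)·P_inc = 22 W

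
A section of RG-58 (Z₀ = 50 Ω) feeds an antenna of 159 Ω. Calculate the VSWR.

VSWR ≈ 3.18

For a purely resistive load, VSWR = R_L/Z_0 or Z_0/R_L (whichever > 1) = 159/50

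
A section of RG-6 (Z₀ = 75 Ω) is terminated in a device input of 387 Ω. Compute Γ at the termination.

Γ = (Z_L − Z_0)/(Z_L + Z_0) = (387 − 75)/(387 + 75) = 312/462

Γ = 0.675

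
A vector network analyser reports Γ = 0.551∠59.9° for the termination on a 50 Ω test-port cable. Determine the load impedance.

Z_L = Z_0·(1 + Γ)/(1 − Γ) = 50·(1.28 + j0.477)/(0.724 − j0.477)

Z_L ≈ 46.4 + j63.5 Ω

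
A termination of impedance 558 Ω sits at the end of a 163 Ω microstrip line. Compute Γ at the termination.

Γ = (Z_L − Z_0)/(Z_L + Z_0) = (558 − 163)/(558 + 163) = 395/721

Γ = 0.548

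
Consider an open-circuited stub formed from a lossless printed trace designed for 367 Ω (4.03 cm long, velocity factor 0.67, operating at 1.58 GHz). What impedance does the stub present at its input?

λ = v/f = 0.67·c / 1.58 GHz = 0.127 m
βl = 2π·l/λ = 2π × 0.317 = 114°
tan(βl) = -2.24
For an open-circuited stub, Z_in = −jZ_0·cot(βl) = −jZ_0/tan(βl)

Z_in ≈ +j164 Ω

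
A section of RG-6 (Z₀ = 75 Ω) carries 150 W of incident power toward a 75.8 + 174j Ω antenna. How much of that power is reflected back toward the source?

|Γ| = |(0.8 + j174)/(150.8 + j174)| = 0.756
|Γ|² = 0.571
P_refl = |Γ|²·P_inc = 85.7 W, P_del = (1 − |Γ|²)·P_inc = 64.3 W

P_reflected ≈ 85.7 W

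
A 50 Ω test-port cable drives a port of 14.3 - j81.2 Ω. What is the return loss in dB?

RL ≈ 1.35 dB

Γ = (-35.7 − j81.2)/(64.3 − j81.2), |Γ| = 0.856
RL = −20·log₁₀|Γ| = −20·log₁₀(0.856)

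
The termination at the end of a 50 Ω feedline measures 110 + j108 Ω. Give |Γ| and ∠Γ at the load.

Γ ≈ 0.64 ∠ 26.9°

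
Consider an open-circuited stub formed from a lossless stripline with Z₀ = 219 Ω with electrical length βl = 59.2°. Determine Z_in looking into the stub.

Z_in ≈ −j131 Ω

tan(βl) = 1.68
For an open-circuited stub, Z_in = −jZ_0·cot(βl) = −jZ_0/tan(βl)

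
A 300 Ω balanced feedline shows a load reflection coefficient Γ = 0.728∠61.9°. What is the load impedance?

Z_L ≈ 167 + j456 Ω

Z_L = Z_0·(1 + Γ)/(1 − Γ) = 300·(1.34 + j0.642)/(0.657 − j0.642)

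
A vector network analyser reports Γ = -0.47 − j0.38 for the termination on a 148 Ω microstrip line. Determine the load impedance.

Z_L ≈ 40.7 − j48.8 Ω

Z_L = Z_0·(1 + Γ)/(1 − Γ) = 148·(0.53 − j0.38)/(1.47 + j0.38)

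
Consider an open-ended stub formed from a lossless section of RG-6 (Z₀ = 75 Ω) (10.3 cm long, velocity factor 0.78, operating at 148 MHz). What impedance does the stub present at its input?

Z_in ≈ −j173 Ω

λ = v/f = 0.78·c / 148 MHz = 1.58 m
βl = 2π·l/λ = 2π × 0.0651 = 23.5°
tan(βl) = 0.434
For an open-ended stub, Z_in = −jZ_0·cot(βl) = −jZ_0/tan(βl)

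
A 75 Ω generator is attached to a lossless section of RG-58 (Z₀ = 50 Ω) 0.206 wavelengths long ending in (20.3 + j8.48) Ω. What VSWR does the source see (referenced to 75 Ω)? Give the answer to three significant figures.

VSWR ≈ 1.71

βl = 2π × 0.206 = 74.2°
tan(βl) = 3.52
Z_in = Z_0·(Z_L + jZ_0·tanβl)/(Z_0 + jZ_L·tanβl) = 123 + j20.5 Ω
Γ_s = (Z_in − Z_s)/(Z_in + Z_s) = (48.3 + j20.5)/(198 + j20.5), |Γ_s| = 0.263
VSWR = (1 + |Γ_s|)/(1 − |Γ_s|)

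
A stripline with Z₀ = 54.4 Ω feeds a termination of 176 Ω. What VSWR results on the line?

VSWR ≈ 3.24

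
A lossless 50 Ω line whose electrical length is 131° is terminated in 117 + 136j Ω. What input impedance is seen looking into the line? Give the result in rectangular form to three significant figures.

tan(βl) = tan(131°) = -1.15
Z_in = Z_0·(Z_L + jZ_0·tanβl)/(Z_0 + jZ_L·tanβl)
     = 50·(117 + j78.5)/(206 − j135)

Z_in ≈ 11.2 + j26.3 Ω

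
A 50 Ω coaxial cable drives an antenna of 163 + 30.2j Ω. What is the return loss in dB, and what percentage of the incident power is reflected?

RL ≈ 5.29 dB; 29.6% of incident power reflected

Γ = (113 + j30.2)/(213 + j30.2), |Γ| = 0.544
RL = −20·log₁₀(0.544) = 5.29 dB
P_refl/P_inc = |Γ|² = 0.296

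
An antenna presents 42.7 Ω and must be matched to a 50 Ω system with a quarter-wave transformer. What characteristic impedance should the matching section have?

Z_qwt ≈ 46.2 Ω

Z_qwt = √(Z_0·R_L) = √(50 × 42.7) = √2135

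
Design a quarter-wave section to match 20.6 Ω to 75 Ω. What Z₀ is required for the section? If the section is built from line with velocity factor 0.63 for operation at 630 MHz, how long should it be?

Z_qwt ≈ 39.3 Ω; length ≈ 7.5 cm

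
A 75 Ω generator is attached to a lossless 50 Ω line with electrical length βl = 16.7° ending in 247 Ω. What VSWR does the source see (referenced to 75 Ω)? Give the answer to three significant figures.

tan(βl) = 0.3
Z_in = Z_0·(Z_L + jZ_0·tanβl)/(Z_0 + jZ_L·tanβl) = 84.2 − j110 Ω
Γ_s = (Z_in − Z_s)/(Z_in + Z_s) = (9.23 − j110)/(159 − j110), |Γ_s| = 0.57
VSWR = (1 + |Γ_s|)/(1 − |Γ_s|)

VSWR ≈ 3.65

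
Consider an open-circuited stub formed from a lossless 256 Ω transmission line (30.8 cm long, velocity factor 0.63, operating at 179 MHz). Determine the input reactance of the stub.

X_in ≈ 68.7 Ω (inductive)

λ = v/f = 0.63·c / 179 MHz = 1.06 m
βl = 2π·l/λ = 2π × 0.292 = 105°
tan(βl) = -3.73
For an open-circuited stub, Z_in = −jZ_0·cot(βl) = −jZ_0/tan(βl)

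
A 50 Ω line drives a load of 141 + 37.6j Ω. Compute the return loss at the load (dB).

Γ = (91 + j37.6)/(191 + j37.6), |Γ| = 0.506
RL = −20·log₁₀|Γ| = −20·log₁₀(0.506)

RL ≈ 5.92 dB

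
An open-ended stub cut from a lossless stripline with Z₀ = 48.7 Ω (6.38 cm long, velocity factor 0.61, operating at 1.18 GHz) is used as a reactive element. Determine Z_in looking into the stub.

λ = v/f = 0.61·c / 1.18 GHz = 0.155 m
βl = 2π·l/λ = 2π × 0.411 = 148°
tan(βl) = -0.622
For an open-ended stub, Z_in = −jZ_0·cot(βl) = −jZ_0/tan(βl)

Z_in ≈ +j78.2 Ω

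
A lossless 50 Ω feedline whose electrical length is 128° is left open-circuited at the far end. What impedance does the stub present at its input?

tan(βl) = -1.28
For an open-circuited stub, Z_in = −jZ_0·cot(βl) = −jZ_0/tan(βl)

Z_in ≈ +j39.1 Ω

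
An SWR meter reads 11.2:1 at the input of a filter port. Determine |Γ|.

|Γ| = (S − 1)/(S + 1) = (11.2 − 1)/(11.2 + 1) = 10.2/12.2

|Γ| ≈ 0.836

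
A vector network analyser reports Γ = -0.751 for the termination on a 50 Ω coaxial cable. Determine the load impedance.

Z_L = Z_0·(1 + Γ)/(1 − Γ) = 50·(0.249)/(1.75)

Z_L ≈ 7.11 Ω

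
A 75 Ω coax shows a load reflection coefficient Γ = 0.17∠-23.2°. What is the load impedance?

Z_L = Z_0·(1 + Γ)/(1 − Γ) = 75·(1.16 − j0.067)/(0.844 + j0.067)

Z_L ≈ 102 − j14 Ω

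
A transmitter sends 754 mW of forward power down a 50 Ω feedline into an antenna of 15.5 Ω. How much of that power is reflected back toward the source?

Γ = (15.5 − 50)/(15.5 + 50) = -0.527
|Γ|² = 0.277
P_refl = |Γ|²·P_inc = 209 mW, P_del = (1 − |Γ|²)·P_inc = 545 mW

P_reflected ≈ 209 mW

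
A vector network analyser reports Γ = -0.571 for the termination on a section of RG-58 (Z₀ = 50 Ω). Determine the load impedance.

Z_L = Z_0·(1 + Γ)/(1 − Γ) = 50·(0.429)/(1.57)

Z_L ≈ 13.7 Ω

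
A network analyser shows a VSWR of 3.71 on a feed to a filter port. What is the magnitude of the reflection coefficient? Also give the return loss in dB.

|Γ| ≈ 0.575; return loss ≈ 4.8 dB

|Γ| = (S − 1)/(S + 1) = (3.71 − 1)/(3.71 + 1) = 2.71/4.71
RL = −20·log₁₀|Γ| = −20·log₁₀(0.575)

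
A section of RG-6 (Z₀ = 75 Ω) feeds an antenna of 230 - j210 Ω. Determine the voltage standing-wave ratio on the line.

VSWR ≈ 5.78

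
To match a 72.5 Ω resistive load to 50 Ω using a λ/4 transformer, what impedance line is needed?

Z_qwt ≈ 60.2 Ω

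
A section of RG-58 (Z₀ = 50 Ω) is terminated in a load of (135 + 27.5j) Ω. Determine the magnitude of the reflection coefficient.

Γ = (Z_L − Z_0)/(Z_L + Z_0) = (85 + j27.5)/(185 + j27.5)
|Γ| = 89.3/187

|Γ| ≈ 0.478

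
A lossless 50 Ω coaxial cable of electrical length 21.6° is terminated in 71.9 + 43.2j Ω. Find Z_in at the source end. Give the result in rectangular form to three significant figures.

tan(βl) = tan(21.6°) = 0.396
Z_in = Z_0·(Z_L + jZ_0·tanβl)/(Z_0 + jZ_L·tanβl)
     = 50·(71.9 + j63)/(32.9 + j28.5)

Z_in ≈ 110 + j0.675 Ω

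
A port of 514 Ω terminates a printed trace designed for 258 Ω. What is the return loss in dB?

Γ = (514 − 258)/(514 + 258) = 0.332
RL = −20·log₁₀|Γ| = −20·log₁₀(0.332)

RL ≈ 9.59 dB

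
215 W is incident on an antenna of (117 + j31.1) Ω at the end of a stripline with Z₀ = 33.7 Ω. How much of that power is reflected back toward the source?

P_reflected ≈ 71.8 W

|Γ| = |(83.3 + j31.1)/(150.7 + j31.1)| = 0.578
|Γ|² = 0.334
P_refl = |Γ|²·P_inc = 71.8 W, P_del = (1 − |Γ|²)·P_inc = 143 W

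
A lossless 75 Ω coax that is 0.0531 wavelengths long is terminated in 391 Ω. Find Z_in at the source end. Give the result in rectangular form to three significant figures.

βl = 2π × 0.0531 = 19.1°
tan(βl) = tan(19.1°) = 0.347
Z_in = Z_0·(Z_L + jZ_0·tanβl)/(Z_0 + jZ_L·tanβl)
     = 75·(391 + j26)/(75 + j136)

Z_in ≈ 103 − j160 Ω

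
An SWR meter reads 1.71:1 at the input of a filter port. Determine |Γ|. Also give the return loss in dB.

|Γ| ≈ 0.262; return loss ≈ 11.6 dB

|Γ| = (S − 1)/(S + 1) = (1.71 − 1)/(1.71 + 1) = 0.71/2.71
RL = −20·log₁₀|Γ| = −20·log₁₀(0.262)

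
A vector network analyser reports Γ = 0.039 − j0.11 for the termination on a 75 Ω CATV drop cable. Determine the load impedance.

Z_L = Z_0·(1 + Γ)/(1 − Γ) = 75·(1.04 − j0.11)/(0.961 + j0.11)

Z_L ≈ 79.1 − j17.6 Ω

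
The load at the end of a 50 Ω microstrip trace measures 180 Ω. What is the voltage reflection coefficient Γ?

Γ = (Z_L − Z_0)/(Z_L + Z_0) = (180 − 50)/(180 + 50) = 130/230

Γ = 0.565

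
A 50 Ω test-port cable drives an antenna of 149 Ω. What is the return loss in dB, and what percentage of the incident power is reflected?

RL ≈ 6.06 dB; 24.7% of incident power reflected

Γ = (149 − 50)/(149 + 50) = 0.497
RL = −20·log₁₀(0.497) = 6.06 dB
P_refl/P_inc = |Γ|² = 0.247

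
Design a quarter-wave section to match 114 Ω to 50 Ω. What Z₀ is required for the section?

Z_qwt ≈ 75.5 Ω

Z_qwt = √(Z_0·R_L) = √(50 × 114) = √5700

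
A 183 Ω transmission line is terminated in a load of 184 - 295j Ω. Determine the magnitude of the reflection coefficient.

|Γ| ≈ 0.627

Γ = (Z_L − Z_0)/(Z_L + Z_0) = (1 − j295)/(367 − j295)
|Γ| = 295/471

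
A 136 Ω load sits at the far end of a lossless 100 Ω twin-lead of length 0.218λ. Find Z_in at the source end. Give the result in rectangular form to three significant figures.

Z_in ≈ 74.9 − j9.16 Ω

βl = 2π × 0.218 = 78.5°
tan(βl) = tan(78.5°) = 4.91
Z_in = Z_0·(Z_L + jZ_0·tanβl)/(Z_0 + jZ_L·tanβl)
     = 100·(136 + j491)/(100 + j667)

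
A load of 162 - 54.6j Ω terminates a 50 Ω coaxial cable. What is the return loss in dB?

RL ≈ 4.9 dB

Γ = (112 − j54.6)/(212 − j54.6), |Γ| = 0.569
RL = −20·log₁₀|Γ| = −20·log₁₀(0.569)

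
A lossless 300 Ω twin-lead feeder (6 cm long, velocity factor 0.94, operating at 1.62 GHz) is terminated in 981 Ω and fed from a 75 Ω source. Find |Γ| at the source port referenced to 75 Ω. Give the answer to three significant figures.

λ = v/f = 0.94·c / 1.62 GHz = 0.174 m
βl = 2π·l/λ = 2π × 0.345 = 124°
tan(βl) = -1.48
Z_in = Z_0·(Z_L + jZ_0·tanβl)/(Z_0 + jZ_L·tanβl) = 128 + j176 Ω
Γ_s = (Z_in − Z_s)/(Z_in + Z_s) = (53.3 + j176)/(203 + j176), |Γ_s| = 0.685

|Γ| ≈ 0.685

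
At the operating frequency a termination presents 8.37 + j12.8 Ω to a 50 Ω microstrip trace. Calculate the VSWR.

Γ = (Z_L − Z_0)/(Z_L + Z_0) = (-41.63 + j12.8)/(58.37 + j12.8)
|Γ| = 43.6/59.8 = 0.729
VSWR = (1 + |Γ|)/(1 − |Γ|) = 1.73/0.271

VSWR ≈ 6.38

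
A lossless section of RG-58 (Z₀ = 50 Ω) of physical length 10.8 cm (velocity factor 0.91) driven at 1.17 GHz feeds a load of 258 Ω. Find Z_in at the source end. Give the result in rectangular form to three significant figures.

λ = v/f = 0.91·c / 1.17 GHz = 0.233 m
βl = 2π·l/λ = 2π × 0.463 = 167°
tan(βl) = tan(167°) = -0.238
Z_in = Z_0·(Z_L + jZ_0·tanβl)/(Z_0 + jZ_L·tanβl)
     = 50·(258 − j11.9)/(50 − j61.3)

Z_in ≈ 109 + j122 Ω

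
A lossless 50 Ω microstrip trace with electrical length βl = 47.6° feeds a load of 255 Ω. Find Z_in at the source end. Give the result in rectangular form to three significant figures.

tan(βl) = tan(47.6°) = 1.1
Z_in = Z_0·(Z_L + jZ_0·tanβl)/(Z_0 + jZ_L·tanβl)
     = 50·(255 + j54.8)/(50 + j279)

Z_in ≈ 17.4 − j42.5 Ω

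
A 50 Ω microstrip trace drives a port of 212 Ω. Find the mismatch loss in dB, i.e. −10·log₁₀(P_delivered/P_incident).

Γ = (212 − 50)/(212 + 50) = 0.618
|Γ|² = 0.382, so P_del/P_inc = 1 − |Γ|² = 0.618
ML = −10·log₁₀(1 − |Γ|²)

mismatch loss ≈ 2.09 dB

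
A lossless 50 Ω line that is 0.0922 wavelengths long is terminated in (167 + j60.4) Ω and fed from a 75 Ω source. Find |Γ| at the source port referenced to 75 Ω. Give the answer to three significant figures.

βl = 2π × 0.0922 = 33.2°
tan(βl) = 0.654
Z_in = Z_0·(Z_L + jZ_0·tanβl)/(Z_0 + jZ_L·tanβl) = 49.5 − j71.7 Ω
Γ_s = (Z_in − Z_s)/(Z_in + Z_s) = (-25.5 − j71.7)/(124 − j71.7), |Γ_s| = 0.53

|Γ| ≈ 0.53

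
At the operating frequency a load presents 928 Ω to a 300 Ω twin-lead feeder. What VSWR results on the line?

Γ = (928 − 300)/(928 + 300) = 0.511
VSWR = (1 + 0.511)/(1 − 0.511)

VSWR ≈ 3.09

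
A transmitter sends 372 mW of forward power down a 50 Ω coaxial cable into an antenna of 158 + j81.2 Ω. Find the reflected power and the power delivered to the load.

P_reflected ≈ 136 mW; P_delivered ≈ 236 mW

|Γ| = |(108 + j81.2)/(208 + j81.2)| = 0.605
|Γ|² = 0.366
P_refl = |Γ|²·P_inc = 136 mW, P_del = (1 − |Γ|²)·P_inc = 236 mW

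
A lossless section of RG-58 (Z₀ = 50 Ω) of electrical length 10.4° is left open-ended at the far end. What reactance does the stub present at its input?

tan(βl) = 0.184
For an open-ended stub, Z_in = −jZ_0·cot(βl) = −jZ_0/tan(βl)

X_in ≈ -272 Ω (capacitive)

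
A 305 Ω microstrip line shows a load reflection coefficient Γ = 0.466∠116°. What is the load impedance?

Z_L = Z_0·(1 + Γ)/(1 − Γ) = 305·(0.796 + j0.419)/(1.2 − j0.419)

Z_L ≈ 147 + j157 Ω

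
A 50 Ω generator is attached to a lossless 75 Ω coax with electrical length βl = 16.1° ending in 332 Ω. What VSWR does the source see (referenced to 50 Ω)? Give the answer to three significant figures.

tan(βl) = 0.289
Z_in = Z_0·(Z_L + jZ_0·tanβl)/(Z_0 + jZ_L·tanβl) = 137 − j153 Ω
Γ_s = (Z_in − Z_s)/(Z_in + Z_s) = (86.6 − j153)/(187 − j153), |Γ_s| = 0.728
VSWR = (1 + |Γ_s|)/(1 − |Γ_s|)

VSWR ≈ 6.36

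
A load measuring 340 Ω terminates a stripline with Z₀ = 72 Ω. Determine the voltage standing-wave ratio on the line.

VSWR ≈ 4.72

Γ = (340 − 72)/(340 + 72) = 0.65
VSWR = (1 + 0.65)/(1 − 0.65)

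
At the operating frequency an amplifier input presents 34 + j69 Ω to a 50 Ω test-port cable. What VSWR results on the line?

VSWR ≈ 4.74

Γ = (Z_L − Z_0)/(Z_L + Z_0) = (-16 + j69)/(84 + j69)
|Γ| = 70.8/109 = 0.652
VSWR = (1 + |Γ|)/(1 − |Γ|) = 1.65/0.348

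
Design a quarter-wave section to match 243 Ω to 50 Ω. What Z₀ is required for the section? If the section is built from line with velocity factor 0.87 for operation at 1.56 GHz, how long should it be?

Z_qwt ≈ 110 Ω; length ≈ 4.18 cm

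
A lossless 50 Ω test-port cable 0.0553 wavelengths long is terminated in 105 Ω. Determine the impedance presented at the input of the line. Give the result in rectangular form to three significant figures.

Z_in ≈ 75.2 − j39.1 Ω

βl = 2π × 0.0553 = 19.9°
tan(βl) = tan(19.9°) = 0.362
Z_in = Z_0·(Z_L + jZ_0·tanβl)/(Z_0 + jZ_L·tanβl)
     = 50·(105 + j18.1)/(50 + j38)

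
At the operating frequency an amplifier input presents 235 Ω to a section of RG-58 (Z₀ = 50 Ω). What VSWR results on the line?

VSWR ≈ 4.7

Γ = (235 − 50)/(235 + 50) = 0.649
VSWR = (1 + 0.649)/(1 − 0.649)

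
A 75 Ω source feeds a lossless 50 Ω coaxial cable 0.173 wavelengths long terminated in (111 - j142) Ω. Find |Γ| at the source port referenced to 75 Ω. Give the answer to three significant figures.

|Γ| ≈ 0.797

βl = 2π × 0.173 = 62.3°
tan(βl) = 1.9
Z_in = Z_0·(Z_L + jZ_0·tanβl)/(Z_0 + jZ_L·tanβl) = 8.71 − j13.1 Ω
Γ_s = (Z_in − Z_s)/(Z_in + Z_s) = (-66.3 − j13.1)/(83.7 − j13.1), |Γ_s| = 0.797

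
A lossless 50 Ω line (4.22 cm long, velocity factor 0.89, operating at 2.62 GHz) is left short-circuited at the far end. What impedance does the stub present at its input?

Z_in ≈ −j30 Ω

λ = v/f = 0.89·c / 2.62 GHz = 0.102 m
βl = 2π·l/λ = 2π × 0.414 = 149°
tan(βl) = -0.599
For a short-circuited stub, Z_in = jZ_0·tan(βl)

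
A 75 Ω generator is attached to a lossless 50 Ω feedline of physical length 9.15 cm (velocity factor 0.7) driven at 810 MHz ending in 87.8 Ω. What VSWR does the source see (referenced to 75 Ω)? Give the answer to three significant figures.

λ = v/f = 0.7·c / 810 MHz = 0.259 m
βl = 2π·l/λ = 2π × 0.353 = 127°
tan(βl) = -1.32
Z_in = Z_0·(Z_L + jZ_0·tanβl)/(Z_0 + jZ_L·tanβl) = 37.7 + j21.5 Ω
Γ_s = (Z_in − Z_s)/(Z_in + Z_s) = (-37.3 + j21.5)/(113 + j21.5), |Γ_s| = 0.375
VSWR = (1 + |Γ_s|)/(1 − |Γ_s|)

VSWR ≈ 2.2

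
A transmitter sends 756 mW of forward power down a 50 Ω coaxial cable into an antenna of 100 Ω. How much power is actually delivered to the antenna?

Γ = (100 − 50)/(100 + 50) = 0.333
|Γ|² = 0.111
P_refl = |Γ|²·P_inc = 84 mW, P_del = (1 − |Γ|²)·P_inc = 672 mW

P_delivered ≈ 672 mW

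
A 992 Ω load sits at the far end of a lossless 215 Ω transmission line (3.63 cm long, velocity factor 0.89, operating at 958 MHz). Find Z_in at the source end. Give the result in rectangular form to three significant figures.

λ = v/f = 0.89·c / 958 MHz = 0.279 m
βl = 2π·l/λ = 2π × 0.13 = 46.9°
tan(βl) = tan(46.9°) = 1.07
Z_in = Z_0·(Z_L + jZ_0·tanβl)/(Z_0 + jZ_L·tanβl)
     = 215·(992 + j230)/(215 + j1060)

Z_in ≈ 84 − j184 Ω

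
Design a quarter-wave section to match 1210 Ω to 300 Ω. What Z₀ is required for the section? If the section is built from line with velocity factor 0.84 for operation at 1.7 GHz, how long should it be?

Z_qwt = √(Z_0·R_L) = √(300 × 1210) = √363000
λ = 0.84·c/f = 0.148 m, so l = λ/4 = 0.0371 m

Z_qwt ≈ 602 Ω; length ≈ 3.71 cm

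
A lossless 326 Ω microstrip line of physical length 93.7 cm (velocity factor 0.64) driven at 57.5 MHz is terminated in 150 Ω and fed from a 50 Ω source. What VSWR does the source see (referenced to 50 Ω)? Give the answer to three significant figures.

λ = v/f = 0.64·c / 57.5 MHz = 3.34 m
βl = 2π·l/λ = 2π × 0.281 = 101°
tan(βl) = -5.13
Z_in = Z_0·(Z_L + jZ_0·tanβl)/(Z_0 + jZ_L·tanβl) = 624 − j200 Ω
Γ_s = (Z_in − Z_s)/(Z_in + Z_s) = (574 − j200)/(674 − j200), |Γ_s| = 0.865
VSWR = (1 + |Γ_s|)/(1 − |Γ_s|)

VSWR ≈ 13.8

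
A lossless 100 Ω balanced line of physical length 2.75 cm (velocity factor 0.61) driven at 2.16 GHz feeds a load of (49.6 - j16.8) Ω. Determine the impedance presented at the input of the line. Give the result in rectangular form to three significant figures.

λ = v/f = 0.61·c / 2.16 GHz = 0.0847 m
βl = 2π·l/λ = 2π × 0.325 = 117°
tan(βl) = tan(117°) = -1.98
Z_in = Z_0·(Z_L + jZ_0·tanβl)/(Z_0 + jZ_L·tanβl)
     = 100·(49.6 − j214)/(66.8 − j98)

Z_in ≈ 173 − j67.3 Ω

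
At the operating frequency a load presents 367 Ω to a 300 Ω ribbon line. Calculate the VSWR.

VSWR ≈ 1.22

Γ = (367 − 300)/(367 + 300) = 0.1
VSWR = (1 + 0.1)/(1 − 0.1)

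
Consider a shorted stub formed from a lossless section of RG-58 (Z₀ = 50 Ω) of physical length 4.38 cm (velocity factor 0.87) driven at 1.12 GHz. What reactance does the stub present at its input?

λ = v/f = 0.87·c / 1.12 GHz = 0.233 m
βl = 2π·l/λ = 2π × 0.188 = 67.7°
tan(βl) = 2.43
For a shorted stub, Z_in = jZ_0·tan(βl)

X_in ≈ 122 Ω (inductive)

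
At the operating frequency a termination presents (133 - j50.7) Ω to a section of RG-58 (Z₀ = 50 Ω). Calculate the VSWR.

VSWR ≈ 3.1

Γ = (Z_L − Z_0)/(Z_L + Z_0) = (83 − j50.7)/(183 − j50.7)
|Γ| = 97.3/190 = 0.512
VSWR = (1 + |Γ|)/(1 − |Γ|) = 1.51/0.488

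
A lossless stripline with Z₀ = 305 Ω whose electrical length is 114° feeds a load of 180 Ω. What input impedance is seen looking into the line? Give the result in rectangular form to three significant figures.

Z_in ≈ 395 − j162 Ω

tan(βl) = tan(114°) = -2.25
Z_in = Z_0·(Z_L + jZ_0·tanβl)/(Z_0 + jZ_L·tanβl)
     = 305·(180 − j685)/(305 − j404)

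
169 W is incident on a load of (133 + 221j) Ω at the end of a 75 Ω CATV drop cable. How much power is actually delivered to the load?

|Γ| = |(58 + j221)/(208 + j221)| = 0.753
|Γ|² = 0.567
P_refl = |Γ|²·P_inc = 95.8 W, P_del = (1 − |Γ|²)·P_inc = 73.2 W

P_delivered ≈ 73.2 W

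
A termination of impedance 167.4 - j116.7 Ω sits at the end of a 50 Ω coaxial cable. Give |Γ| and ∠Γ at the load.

Γ ≈ 0.671 ∠ -16.6°

Γ = (Z_L − Z_0)/(Z_L + Z_0) = (117.4 − j116.7)/(217.4 − j116.7)
|Γ| = 166/247 = 0.671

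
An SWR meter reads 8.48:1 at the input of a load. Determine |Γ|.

|Γ| ≈ 0.789

|Γ| = (S − 1)/(S + 1) = (8.48 − 1)/(8.48 + 1) = 7.48/9.48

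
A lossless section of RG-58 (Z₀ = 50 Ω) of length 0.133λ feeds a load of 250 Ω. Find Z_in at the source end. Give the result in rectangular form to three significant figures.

βl = 2π × 0.133 = 47.9°
tan(βl) = tan(47.9°) = 1.11
Z_in = Z_0·(Z_L + jZ_0·tanβl)/(Z_0 + jZ_L·tanβl)
     = 50·(250 + j55.3)/(50 + j276)

Z_in ≈ 17.6 − j42 Ω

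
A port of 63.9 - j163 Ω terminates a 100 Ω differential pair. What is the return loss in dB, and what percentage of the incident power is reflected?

Γ = (-36.1 − j163)/(163.9 − j163), |Γ| = 0.722
RL = −20·log₁₀(0.722) = 2.83 dB
P_refl/P_inc = |Γ|² = 0.522

RL ≈ 2.83 dB; 52.2% of incident power reflected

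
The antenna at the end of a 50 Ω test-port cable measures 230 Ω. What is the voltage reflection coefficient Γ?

Γ = 0.643

Γ = (Z_L − Z_0)/(Z_L + Z_0) = (230 − 50)/(230 + 50) = 180/280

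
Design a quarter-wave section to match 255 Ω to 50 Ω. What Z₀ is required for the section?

Z_qwt = √(Z_0·R_L) = √(50 × 255) = √12750

Z_qwt ≈ 113 Ω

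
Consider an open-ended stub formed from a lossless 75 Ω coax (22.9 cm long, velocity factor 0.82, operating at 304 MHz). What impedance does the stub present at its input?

λ = v/f = 0.82·c / 304 MHz = 0.809 m
βl = 2π·l/λ = 2π × 0.283 = 102°
tan(βl) = -4.75
For an open-ended stub, Z_in = −jZ_0·cot(βl) = −jZ_0/tan(βl)

Z_in ≈ +j15.8 Ω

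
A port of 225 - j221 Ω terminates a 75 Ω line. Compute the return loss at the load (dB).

Γ = (150 − j221)/(300 − j221), |Γ| = 0.717
RL = −20·log₁₀|Γ| = −20·log₁₀(0.717)

RL ≈ 2.89 dB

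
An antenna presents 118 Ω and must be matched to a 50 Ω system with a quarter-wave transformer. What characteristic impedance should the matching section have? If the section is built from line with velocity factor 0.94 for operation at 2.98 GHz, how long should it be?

Z_qwt ≈ 76.8 Ω; length ≈ 2.37 cm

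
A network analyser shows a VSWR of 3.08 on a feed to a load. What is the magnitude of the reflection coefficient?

|Γ| = (S − 1)/(S + 1) = (3.08 − 1)/(3.08 + 1) = 2.08/4.08

|Γ| ≈ 0.51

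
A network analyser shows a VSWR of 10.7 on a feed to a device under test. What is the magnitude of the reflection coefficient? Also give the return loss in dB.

|Γ| = (S − 1)/(S + 1) = (10.7 − 1)/(10.7 + 1) = 9.7/11.7
RL = −20·log₁₀|Γ| = −20·log₁₀(0.829)

|Γ| ≈ 0.829; return loss ≈ 1.63 dB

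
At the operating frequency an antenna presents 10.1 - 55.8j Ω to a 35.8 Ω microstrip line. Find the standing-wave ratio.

Γ = (Z_L − Z_0)/(Z_L + Z_0) = (-25.7 − j55.8)/(45.9 − j55.8)
|Γ| = 61.4/72.3 = 0.85
VSWR = (1 + |Γ|)/(1 − |Γ|) = 1.85/0.15

VSWR ≈ 12.4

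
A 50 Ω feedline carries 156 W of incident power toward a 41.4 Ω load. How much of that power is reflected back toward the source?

P_reflected ≈ 1.38 W

Γ = (41.4 − 50)/(41.4 + 50) = -0.0941
|Γ|² = 0.00885
P_refl = |Γ|²·P_inc = 1.38 W, P_del = (1 − |Γ|²)·P_inc = 155 W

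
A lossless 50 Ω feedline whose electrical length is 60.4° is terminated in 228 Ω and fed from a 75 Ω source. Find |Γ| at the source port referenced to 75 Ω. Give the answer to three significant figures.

tan(βl) = 1.76
Z_in = Z_0·(Z_L + jZ_0·tanβl)/(Z_0 + jZ_L·tanβl) = 14.3 − j26.6 Ω
Γ_s = (Z_in − Z_s)/(Z_in + Z_s) = (-60.7 − j26.6)/(89.3 − j26.6), |Γ_s| = 0.712

|Γ| ≈ 0.712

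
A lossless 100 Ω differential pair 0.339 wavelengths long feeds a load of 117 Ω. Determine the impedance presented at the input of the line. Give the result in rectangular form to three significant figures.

Z_in ≈ 92.5 + j13.1 Ω

βl = 2π × 0.339 = 122°
tan(βl) = tan(122°) = -1.6
Z_in = Z_0·(Z_L + jZ_0·tanβl)/(Z_0 + jZ_L·tanβl)
     = 100·(117 − j160)/(100 − j187)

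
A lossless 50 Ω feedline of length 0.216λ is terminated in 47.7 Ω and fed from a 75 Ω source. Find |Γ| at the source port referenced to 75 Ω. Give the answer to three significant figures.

|Γ| ≈ 0.18

βl = 2π × 0.216 = 77.8°
tan(βl) = 4.61
Z_in = Z_0·(Z_L + jZ_0·tanβl)/(Z_0 + jZ_L·tanβl) = 52.2 + j1.02 Ω
Γ_s = (Z_in − Z_s)/(Z_in + Z_s) = (-22.8 + j1.02)/(127 + j1.02), |Γ_s| = 0.18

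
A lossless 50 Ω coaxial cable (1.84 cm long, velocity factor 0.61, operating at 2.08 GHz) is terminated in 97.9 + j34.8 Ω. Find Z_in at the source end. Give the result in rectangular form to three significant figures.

Z_in ≈ 26 − j18.9 Ω

λ = v/f = 0.61·c / 2.08 GHz = 0.088 m
βl = 2π·l/λ = 2π × 0.209 = 75.3°
tan(βl) = tan(75.3°) = 3.81
Z_in = Z_0·(Z_L + jZ_0·tanβl)/(Z_0 + jZ_L·tanβl)
     = 50·(97.9 + j225)/(-82.5 + j373)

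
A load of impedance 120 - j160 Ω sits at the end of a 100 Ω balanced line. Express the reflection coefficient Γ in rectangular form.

Γ ≈ 0.405 − j0.432

Γ = (Z_L − Z_0)/(Z_L + Z_0) = (20 − j160)/(220 − j160)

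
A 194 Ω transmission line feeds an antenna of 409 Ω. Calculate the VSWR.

VSWR ≈ 2.11

For a purely resistive load, VSWR = R_L/Z_0 or Z_0/R_L (whichever > 1) = 409/194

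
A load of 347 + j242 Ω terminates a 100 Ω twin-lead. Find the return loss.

Γ = (247 + j242)/(447 + j242), |Γ| = 0.68
RL = −20·log₁₀|Γ| = −20·log₁₀(0.68)

RL ≈ 3.35 dB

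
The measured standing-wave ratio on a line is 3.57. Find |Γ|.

|Γ| ≈ 0.562

|Γ| = (S − 1)/(S + 1) = (3.57 − 1)/(3.57 + 1) = 2.57/4.57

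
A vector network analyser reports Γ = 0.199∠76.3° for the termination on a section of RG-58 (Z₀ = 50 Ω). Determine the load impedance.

Z_L ≈ 50.8 + j20.5 Ω

Z_L = Z_0·(1 + Γ)/(1 − Γ) = 50·(1.05 + j0.193)/(0.953 − j0.193)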